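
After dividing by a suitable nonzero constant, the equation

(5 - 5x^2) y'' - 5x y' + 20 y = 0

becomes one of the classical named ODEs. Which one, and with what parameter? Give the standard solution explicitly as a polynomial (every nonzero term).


All three coefficients share the factor 5; dividing through by 5 gives  (1 - x^2) y'' - x y' + 4 y = 0.
This matches the Chebyshev equation (1 - x^2) y'' - x y' + n^2 y = 0 (note the -x y' term, not -2x y') with n^2 = 4, so n = 2; the polynomial solution is T_2(x).
With y = sum_k a_k x^k, matching x^k gives (k+2)(k+1) a_{k+2} = (k^2 - n^2) a_k = (k - 2)(k + 2) a_k. The right side vanishes at k = 2, so the series with the parity of 2 terminates at degree 2.
Standard normalization: leading coefficient of T_n is 2^(n-1), so a_2 = 2^1 = 2. Work downward with a_k = (k+1)(k+2) a_{k+2} / ((k - 2)(k + 2)):
  a_0 = (1)(2)(2) / ((0 - 2)(0 + 2)) = 4/(-4) = -1
Hence T_2(x) = 2 x^2 - 1.

T_2(x); series = 2 x^2 - 1


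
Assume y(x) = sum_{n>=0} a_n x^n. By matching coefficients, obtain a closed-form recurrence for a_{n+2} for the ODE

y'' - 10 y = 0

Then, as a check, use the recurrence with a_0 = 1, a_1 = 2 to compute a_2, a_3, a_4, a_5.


Substitute y = sum_n a_n x^n into y'' + (const) y = 0.
y''(x) = sum_{n>=0} (n+2)(n+1) a_{n+2} x^n.
The ODE becomes sum_n [(n+2)(n+1) a_{n+2} - 10 a_n] x^n = 0.
Setting each coefficient to zero gives the recurrence:
  (n+2)(n+1) a_{n+2} - 10 a_n = 0,
  a_{n+2} = 10 / ((n+1)(n+2)) a_n.

Check with a_0 = 1, a_1 = 2 (apply the recurrence for n = 0, 1, 2, 3): a_0 = 1, a_1 = 2, a_2 = 5, a_3 = 10/3, a_4 = 25/6, a_5 = 5/3.

a_{n+2} = 10/((n+1)(n+2)) * a_n; check: a_0 = 1, a_1 = 2, a_2 = 5, a_3 = 10/3, a_4 = 25/6, a_5 = 5/3


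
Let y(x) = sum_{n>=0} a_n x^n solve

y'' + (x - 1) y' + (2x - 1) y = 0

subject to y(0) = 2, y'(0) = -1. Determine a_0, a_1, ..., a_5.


Ansatz: y(x) = sum_{n>=0} a_n x^n, so y'(x) = sum_{n>=1} n a_n x^(n-1) and y''(x) = sum_{n>=2} n(n-1) a_n x^(n-2).
Substitute into P(x) y'' + Q(x) y' + R(x) y = 0 with P(x) = 1, Q(x) = x - 1, R(x) = 2x - 1, and match powers of x.
Initial conditions: a_0 = 2, a_1 = -1.
Setting the coefficient of each power of x to zero and solving order by order (substituting the coefficients already found):
  x^0: 2 a_2 - a_1 - a_0 = 0  ->  2 a_2 = a_1 + a_0 = 1  ->  a_2 = 1/2
  x^1: 6 a_3 - 2 a_2 + 2 a_0 = 0  ->  6 a_3 = 2 a_2 - 2 a_0 = -3  ->  a_3 = -1/2
  x^2: 12 a_4 - 3 a_3 + a_2 + 2 a_1 = 0  ->  12 a_4 = 3 a_3 - a_2 - 2 a_1 = 0  ->  a_4 = 0
  x^3: 20 a_5 - 4 a_4 + 2 a_3 + 2 a_2 = 0  ->  20 a_5 = 4 a_4 - 2 a_3 - 2 a_2 = 0  ->  a_5 = 0
Truncated series: y(x) = 2 - x + (1/2) x^2 - (1/2) x^3 + O(x^6).

a_0 = 2; a_1 = -1; a_2 = 1/2; a_3 = -1/2; a_4 = 0; a_5 = 0


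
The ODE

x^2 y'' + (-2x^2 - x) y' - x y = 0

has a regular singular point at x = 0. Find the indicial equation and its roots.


Divide by x^2 to reach normal form y'' + P_1(x) y' + P_2(x) y = 0 with P_1(x) = -2 - 1/x and P_2(x) = -1/x.
x = 0 is a singular point because the y'-coefficient -2 - 1/x has a pole at x = 0 and the y-coefficient -1/x has a pole at x = 0.
It is a regular singular point because x P_1(x) = p(x) = -2x - 1 and x^2 P_2(x) = q(x) = -x are polynomials, hence analytic at x = 0.
p(0) = -1,  q(0) = 0.
Indicial equation: r(r-1) + p(0) r + q(0) = 0, i.e. r^2 + (p(0) - 1) r + q(0) = 0, i.e. r^2 - 2 r = 0.
Discriminant: (-2)^2 - 4(0) = 4, so r = (2 ± 2)/2.
Solving: r_1 = 2, r_2 = 0.

indicial: r^2 - 2 r = 0; roots r_1 = 2, r_2 = 0


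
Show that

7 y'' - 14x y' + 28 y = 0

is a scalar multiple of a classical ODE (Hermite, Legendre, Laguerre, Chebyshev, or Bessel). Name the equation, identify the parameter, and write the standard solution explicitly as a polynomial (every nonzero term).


All three coefficients share the factor 7; dividing through by 7 gives  y'' - 2x y' + 4 y = 0.
This matches the Hermite equation y'' - 2x y' + 2n y = 0 with 2n = 4, so n = 2; the polynomial solution is H_2(x).
With y = sum_k a_k x^k, matching x^k gives (k+2)(k+1) a_{k+2} = 2(k - n) a_k = 2(k - 2) a_k. The right side vanishes at k = 2, so the series with the parity of 2 terminates at degree 2.
Standard normalization: leading coefficient of H_n is 2^n, so a_2 = 2^2 = 4. Work downward with a_k = (k+1)(k+2) a_{k+2} / (2(k - n)):
  a_0 = (1)(2)(4) / (2(0 - 2)) = 8/(-4) = -2
Hence H_2(x) = 4 x^2 - 2.

H_2(x); series = 4 x^2 - 2


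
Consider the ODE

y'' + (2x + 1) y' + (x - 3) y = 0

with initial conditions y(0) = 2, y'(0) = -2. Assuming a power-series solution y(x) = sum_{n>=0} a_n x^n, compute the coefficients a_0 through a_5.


Ansatz: y(x) = sum_{n>=0} a_n x^n, so y'(x) = sum_{n>=1} n a_n x^(n-1) and y''(x) = sum_{n>=2} n(n-1) a_n x^(n-2).
Substitute into P(x) y'' + Q(x) y' + R(x) y = 0 with P(x) = 1, Q(x) = 2x + 1, R(x) = x - 3, and match powers of x.
Initial conditions: a_0 = 2, a_1 = -2.
Setting the coefficient of each power of x to zero and solving order by order (substituting the coefficients already found):
  x^0: 2 a_2 + a_1 - 3 a_0 = 0  ->  2 a_2 = -a_1 + 3 a_0 = 8  ->  a_2 = 4
  x^1: 6 a_3 + 2 a_2 - a_1 + a_0 = 0  ->  6 a_3 = -2 a_2 + a_1 - a_0 = -12  ->  a_3 = -2
  x^2: 12 a_4 + 3 a_3 + a_2 + a_1 = 0  ->  12 a_4 = -3 a_3 - a_2 - a_1 = 4  ->  a_4 = 1/3
  x^3: 20 a_5 + 4 a_4 + 3 a_3 + a_2 = 0  ->  20 a_5 = -4 a_4 - 3 a_3 - a_2 = 2/3  ->  a_5 = 1/30
Truncated series: y(x) = 2 - 2 x + 4 x^2 - 2 x^3 + (1/3) x^4 + (1/30) x^5 + O(x^6).

a_0 = 2; a_1 = -2; a_2 = 4; a_3 = -2; a_4 = 1/3; a_5 = 1/30


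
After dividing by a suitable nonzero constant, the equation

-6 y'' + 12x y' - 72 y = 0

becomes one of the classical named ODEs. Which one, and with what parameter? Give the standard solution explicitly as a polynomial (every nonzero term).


All three coefficients share the factor -6; dividing through by -6 gives  y'' - 2x y' + 12 y = 0.
This matches the Hermite equation y'' - 2x y' + 2n y = 0 with 2n = 12, so n = 6; the polynomial solution is H_6(x).
With y = sum_k a_k x^k, matching x^k gives (k+2)(k+1) a_{k+2} = 2(k - n) a_k = 2(k - 6) a_k. The right side vanishes at k = 6, so the series with the parity of 6 terminates at degree 6.
Standard normalization: leading coefficient of H_n is 2^n, so a_6 = 2^6 = 64. Work downward with a_k = (k+1)(k+2) a_{k+2} / (2(k - n)):
  a_4 = (5)(6)(64) / (2(4 - 6)) = 1920/(-4) = -480
  a_2 = (3)(4)(-480) / (2(2 - 6)) = -5760/(-8) = 720
  a_0 = (1)(2)(720) / (2(0 - 6)) = 1440/(-12) = -120
Hence H_6(x) = 64 x^6 - 480 x^4 + 720 x^2 - 120.

H_6(x); series = 64 x^6 - 480 x^4 + 720 x^2 - 120


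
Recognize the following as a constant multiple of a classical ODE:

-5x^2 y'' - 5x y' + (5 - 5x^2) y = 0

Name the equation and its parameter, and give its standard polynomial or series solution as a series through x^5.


All three coefficients share the factor -5; dividing through by -5 gives  x^2 y'' + x y' + (x^2 - 1) y = 0.
This matches the Bessel equation x^2 y'' + x y' + (x^2 - nu^2) y = 0 with nu^2 = 1, so nu = 1; the solution bounded at x = 0 is J_1(x).
Frobenius at x = 0: indicial roots ±nu; for r = nu the recurrence k(k + 2nu) c_k = -c_{k-2} gives the standard series J_nu(x) = sum_{k>=0} (-1)^k / (k! (k+nu)!) (x/2)^(2k+nu). Evaluate the first 3 terms:
  k = 0: (-1)^0 / (0! * 1! * 2^1) x^1 = 1/(1*1*2) x^1 = (1/2) x^1
  k = 1: (-1)^1 / (1! * 2! * 2^3) x^3 = -1/(1*2*8) x^3 = (-1/16) x^3
  k = 2: (-1)^2 / (2! * 3! * 2^5) x^5 = 1/(2*6*32) x^5 = (1/384) x^5
Hence J_1(x) = x^5/384 - x^3/16 + x/2 + ....

J_1(x); series = x^5/384 - x^3/16 + x/2


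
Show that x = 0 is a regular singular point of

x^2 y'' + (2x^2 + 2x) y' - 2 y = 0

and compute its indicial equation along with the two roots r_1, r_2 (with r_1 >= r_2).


Divide by x^2 to reach normal form y'' + P_1(x) y' + P_2(x) y = 0 with P_1(x) = 2 + 2/x and P_2(x) = -2/x^2.
x = 0 is a singular point because the y'-coefficient 2 + 2/x has a pole at x = 0 and the y-coefficient -2/x^2 has a pole at x = 0.
It is a regular singular point because x P_1(x) = p(x) = 2x + 2 and x^2 P_2(x) = q(x) = -2 are polynomials, hence analytic at x = 0.
p(0) = 2,  q(0) = -2.
Indicial equation: r(r-1) + p(0) r + q(0) = 0, i.e. r^2 + (p(0) - 1) r + q(0) = 0, i.e. r^2 + 1 r - 2 = 0.
Discriminant: (1)^2 - 4(-2) = 9, so r = (-1 ± 3)/2.
Solving: r_1 = 1, r_2 = -2.

indicial: r^2 + 1 r - 2 = 0; roots r_1 = 1, r_2 = -2


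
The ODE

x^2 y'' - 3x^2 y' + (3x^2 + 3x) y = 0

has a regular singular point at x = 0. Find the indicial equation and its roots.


Divide by x^2 to reach normal form y'' + P_1(x) y' + P_2(x) y = 0 with P_1(x) = -3 and P_2(x) = 3 + 3/x.
x = 0 is a singular point because the y-coefficient 3 + 3/x has a pole at x = 0.
It is a regular singular point because x P_1(x) = p(x) = -3x and x^2 P_2(x) = q(x) = 3x^2 + 3x are polynomials, hence analytic at x = 0.
p(0) = 0,  q(0) = 0.
Indicial equation: r(r-1) + p(0) r + q(0) = 0, i.e. r^2 + (p(0) - 1) r + q(0) = 0, i.e. r^2 - 1 r = 0.
Discriminant: (-1)^2 - 4(0) = 1, so r = (1 ± 1)/2.
Solving: r_1 = 1, r_2 = 0.

indicial: r^2 - 1 r = 0; roots r_1 = 1, r_2 = 0


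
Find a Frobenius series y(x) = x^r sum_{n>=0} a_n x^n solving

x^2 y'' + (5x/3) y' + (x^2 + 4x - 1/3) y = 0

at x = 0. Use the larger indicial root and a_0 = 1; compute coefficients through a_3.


Write in Frobenius form y'' + (p(x)/x) y' + (q(x)/x^2) y = 0:
  p(x) = 5/3,  q(x) = x^2 + 4x - 1/3.
Indicial equation: r(r-1) + (5/3) r + (-1/3) = 0 -> roots r_1 = 1/3, r_2 = -1.
Take r = r_1 = 1/3. Let y(x) = x^r sum_{n>=0} a_n x^n with a_0 = 1.
Substitute y = x^r sum a_n x^n and match x^{r+n}. The recurrence is
  D(n) a_n + 4 a_{n-1} + 1 a_{n-2} = 0,  where D(n) = (r+n)(r+n-1) + (5/3)(r+n) + (-1/3).
  a_n = [-4 a_{n-1} - 1 a_{n-2}] / D(n).
Since the indicial polynomial factors as (r - r_1)(r - r_2), D(n) = (r_1 + n - r_1)(r_1 + n - r_2) = n(n + 4/3).
Evaluating step by step (a_0 = 1):
  n = 1: D(1) = 1(1 + 4/3) = 7/3; numerator = -4(1) = -4; a_1 = (-4)/(7/3) = -12/7
  n = 2: D(2) = 2(2 + 4/3) = 20/3; numerator = -4(-12/7) - 1(1) = 41/7; a_2 = (41/7)/(20/3) = 123/140
  n = 3: D(3) = 3(3 + 4/3) = 13; numerator = -4(123/140) - 1(-12/7) = -9/5; a_3 = (-9/5)/(13) = -9/65

r = 1/3; a_0 = 1; a_1 = -12/7; a_2 = 123/140; a_3 = -9/65


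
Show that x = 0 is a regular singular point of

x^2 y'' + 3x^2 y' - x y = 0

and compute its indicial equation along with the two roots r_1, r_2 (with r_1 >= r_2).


Divide by x^2 to reach normal form y'' + P_1(x) y' + P_2(x) y = 0 with P_1(x) = 3 and P_2(x) = -1/x.
x = 0 is a singular point because the y-coefficient -1/x has a pole at x = 0.
It is a regular singular point because x P_1(x) = p(x) = 3x and x^2 P_2(x) = q(x) = -x are polynomials, hence analytic at x = 0.
p(0) = 0,  q(0) = 0.
Indicial equation: r(r-1) + p(0) r + q(0) = 0, i.e. r^2 + (p(0) - 1) r + q(0) = 0, i.e. r^2 - 1 r = 0.
Discriminant: (-1)^2 - 4(0) = 1, so r = (1 ± 1)/2.
Solving: r_1 = 1, r_2 = 0.

indicial: r^2 - 1 r = 0; roots r_1 = 1, r_2 = 0


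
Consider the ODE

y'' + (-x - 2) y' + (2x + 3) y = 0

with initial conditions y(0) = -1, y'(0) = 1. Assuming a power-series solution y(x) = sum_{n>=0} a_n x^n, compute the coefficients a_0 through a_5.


Ansatz: y(x) = sum_{n>=0} a_n x^n, so y'(x) = sum_{n>=1} n a_n x^(n-1) and y''(x) = sum_{n>=2} n(n-1) a_n x^(n-2).
Substitute into P(x) y'' + Q(x) y' + R(x) y = 0 with P(x) = 1, Q(x) = -x - 2, R(x) = 2x + 3, and match powers of x.
Initial conditions: a_0 = -1, a_1 = 1.
Setting the coefficient of each power of x to zero and solving order by order (substituting the coefficients already found):
  x^0: 2 a_2 - 2 a_1 + 3 a_0 = 0  ->  2 a_2 = 2 a_1 - 3 a_0 = 5  ->  a_2 = 5/2
  x^1: 6 a_3 - 4 a_2 + 2 a_1 + 2 a_0 = 0  ->  6 a_3 = 4 a_2 - 2 a_1 - 2 a_0 = 10  ->  a_3 = 5/3
  x^2: 12 a_4 - 6 a_3 + a_2 + 2 a_1 = 0  ->  12 a_4 = 6 a_3 - a_2 - 2 a_1 = 11/2  ->  a_4 = 11/24
  x^3: 20 a_5 - 8 a_4 + 2 a_2 = 0  ->  20 a_5 = 8 a_4 - 2 a_2 = -4/3  ->  a_5 = -1/15
Truncated series: y(x) = -1 + x + (5/2) x^2 + (5/3) x^3 + (11/24) x^4 - (1/15) x^5 + O(x^6).

a_0 = -1; a_1 = 1; a_2 = 5/2; a_3 = 5/3; a_4 = 11/24; a_5 = -1/15


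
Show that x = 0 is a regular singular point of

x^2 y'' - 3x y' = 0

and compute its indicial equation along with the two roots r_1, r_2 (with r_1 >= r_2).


Divide by x^2 to reach normal form y'' + P_1(x) y' + P_2(x) y = 0 with P_1(x) = -3/x and P_2(x) = 0.
x = 0 is a singular point because the y'-coefficient -3/x has a pole at x = 0.
It is a regular singular point because x P_1(x) = p(x) = -3 and x^2 P_2(x) = q(x) = 0 are polynomials, hence analytic at x = 0.
p(0) = -3,  q(0) = 0.
Indicial equation: r(r-1) + p(0) r + q(0) = 0, i.e. r^2 + (p(0) - 1) r + q(0) = 0, i.e. r^2 - 4 r = 0.
Discriminant: (-4)^2 - 4(0) = 16, so r = (4 ± 4)/2.
Solving: r_1 = 4, r_2 = 0.

indicial: r^2 - 4 r = 0; roots r_1 = 4, r_2 = 0


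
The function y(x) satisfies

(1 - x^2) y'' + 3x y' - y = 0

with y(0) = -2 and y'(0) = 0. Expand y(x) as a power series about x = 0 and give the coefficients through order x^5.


Ansatz: y(x) = sum_{n>=0} a_n x^n, so y'(x) = sum_{n>=1} n a_n x^(n-1) and y''(x) = sum_{n>=2} n(n-1) a_n x^(n-2).
Substitute into P(x) y'' + Q(x) y' + R(x) y = 0 with P(x) = 1 - x^2, Q(x) = 3x, R(x) = -1, and match powers of x.
Initial conditions: a_0 = -2, a_1 = 0.
Setting the coefficient of each power of x to zero and solving order by order (substituting the coefficients already found):
  x^0: 2 a_2 - a_0 = 0  ->  2 a_2 = a_0 = -2  ->  a_2 = -1
  x^1: 6 a_3 + 2 a_1 = 0  ->  6 a_3 = -2 a_1 = 0  ->  a_3 = 0
  x^2: 12 a_4 + 3 a_2 = 0  ->  12 a_4 = -3 a_2 = 3  ->  a_4 = 1/4
  x^3: 20 a_5 + 2 a_3 = 0  ->  20 a_5 = -2 a_3 = 0  ->  a_5 = 0
Truncated series: y(x) = -2 - x^2 + (1/4) x^4 + O(x^6).

a_0 = -2; a_1 = 0; a_2 = -1; a_3 = 0; a_4 = 1/4; a_5 = 0


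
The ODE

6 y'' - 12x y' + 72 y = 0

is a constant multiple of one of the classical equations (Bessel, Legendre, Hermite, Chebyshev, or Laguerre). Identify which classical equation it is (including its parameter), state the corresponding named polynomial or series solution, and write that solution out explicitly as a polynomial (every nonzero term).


All three coefficients share the factor 6; dividing through by 6 gives  y'' - 2x y' + 12 y = 0.
This matches the Hermite equation y'' - 2x y' + 2n y = 0 with 2n = 12, so n = 6; the polynomial solution is H_6(x).
With y = sum_k a_k x^k, matching x^k gives (k+2)(k+1) a_{k+2} = 2(k - n) a_k = 2(k - 6) a_k. The right side vanishes at k = 6, so the series with the parity of 6 terminates at degree 6.
Standard normalization: leading coefficient of H_n is 2^n, so a_6 = 2^6 = 64. Work downward with a_k = (k+1)(k+2) a_{k+2} / (2(k - n)):
  a_4 = (5)(6)(64) / (2(4 - 6)) = 1920/(-4) = -480
  a_2 = (3)(4)(-480) / (2(2 - 6)) = -5760/(-8) = 720
  a_0 = (1)(2)(720) / (2(0 - 6)) = 1440/(-12) = -120
Hence H_6(x) = 64 x^6 - 480 x^4 + 720 x^2 - 120.

H_6(x); series = 64 x^6 - 480 x^4 + 720 x^2 - 120


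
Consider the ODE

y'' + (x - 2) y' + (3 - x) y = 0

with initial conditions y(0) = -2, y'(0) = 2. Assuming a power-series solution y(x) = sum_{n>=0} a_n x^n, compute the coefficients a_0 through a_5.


Ansatz: y(x) = sum_{n>=0} a_n x^n, so y'(x) = sum_{n>=1} n a_n x^(n-1) and y''(x) = sum_{n>=2} n(n-1) a_n x^(n-2).
Substitute into P(x) y'' + Q(x) y' + R(x) y = 0 with P(x) = 1, Q(x) = x - 2, R(x) = 3 - x, and match powers of x.
Initial conditions: a_0 = -2, a_1 = 2.
Setting the coefficient of each power of x to zero and solving order by order (substituting the coefficients already found):
  x^0: 2 a_2 - 2 a_1 + 3 a_0 = 0  ->  2 a_2 = 2 a_1 - 3 a_0 = 10  ->  a_2 = 5
  x^1: 6 a_3 - 4 a_2 + 4 a_1 - a_0 = 0  ->  6 a_3 = 4 a_2 - 4 a_1 + a_0 = 10  ->  a_3 = 5/3
  x^2: 12 a_4 - 6 a_3 + 5 a_2 - a_1 = 0  ->  12 a_4 = 6 a_3 - 5 a_2 + a_1 = -13  ->  a_4 = -13/12
  x^3: 20 a_5 - 8 a_4 + 6 a_3 - a_2 = 0  ->  20 a_5 = 8 a_4 - 6 a_3 + a_2 = -41/3  ->  a_5 = -41/60
Truncated series: y(x) = -2 + 2 x + 5 x^2 + (5/3) x^3 - (13/12) x^4 - (41/60) x^5 + O(x^6).

a_0 = -2; a_1 = 2; a_2 = 5; a_3 = 5/3; a_4 = -13/12; a_5 = -41/60


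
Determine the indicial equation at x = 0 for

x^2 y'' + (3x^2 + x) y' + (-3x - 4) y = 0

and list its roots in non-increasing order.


Divide by x^2 to reach normal form y'' + P_1(x) y' + P_2(x) y = 0 with P_1(x) = 3 + 1/x and P_2(x) = -3/x - 4/x^2.
x = 0 is a singular point because the y'-coefficient 3 + 1/x has a pole at x = 0 and the y-coefficient -3/x - 4/x^2 has a pole at x = 0.
It is a regular singular point because x P_1(x) = p(x) = 3x + 1 and x^2 P_2(x) = q(x) = -3x - 4 are polynomials, hence analytic at x = 0.
p(0) = 1,  q(0) = -4.
Indicial equation: r(r-1) + p(0) r + q(0) = 0, i.e. r^2 + (p(0) - 1) r + q(0) = 0, i.e. r^2 - 4 = 0.
Discriminant: (0)^2 - 4(-4) = 16, so r = (0 ± 4)/2.
Solving: r_1 = 2, r_2 = -2.

indicial: r^2 - 4 = 0; roots r_1 = 2, r_2 = -2


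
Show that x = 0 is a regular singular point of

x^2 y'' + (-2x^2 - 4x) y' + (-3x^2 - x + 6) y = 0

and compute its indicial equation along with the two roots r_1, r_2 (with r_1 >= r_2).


Divide by x^2 to reach normal form y'' + P_1(x) y' + P_2(x) y = 0 with P_1(x) = -2 - 4/x and P_2(x) = -3 - 1/x + 6/x^2.
x = 0 is a singular point because the y'-coefficient -2 - 4/x has a pole at x = 0 and the y-coefficient -3 - 1/x + 6/x^2 has a pole at x = 0.
It is a regular singular point because x P_1(x) = p(x) = -2x - 4 and x^2 P_2(x) = q(x) = -3x^2 - x + 6 are polynomials, hence analytic at x = 0.
p(0) = -4,  q(0) = 6.
Indicial equation: r(r-1) + p(0) r + q(0) = 0, i.e. r^2 + (p(0) - 1) r + q(0) = 0, i.e. r^2 - 5 r + 6 = 0.
Discriminant: (-5)^2 - 4(6) = 1, so r = (5 ± 1)/2.
Solving: r_1 = 3, r_2 = 2.

indicial: r^2 - 5 r + 6 = 0; roots r_1 = 3, r_2 = 2


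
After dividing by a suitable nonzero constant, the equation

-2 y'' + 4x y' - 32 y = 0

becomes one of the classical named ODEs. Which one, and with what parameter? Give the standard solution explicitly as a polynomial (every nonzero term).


All three coefficients share the factor -2; dividing through by -2 gives  y'' - 2x y' + 16 y = 0.
This matches the Hermite equation y'' - 2x y' + 2n y = 0 with 2n = 16, so n = 8; the polynomial solution is H_8(x).
With y = sum_k a_k x^k, matching x^k gives (k+2)(k+1) a_{k+2} = 2(k - n) a_k = 2(k - 8) a_k. The right side vanishes at k = 8, so the series with the parity of 8 terminates at degree 8.
Standard normalization: leading coefficient of H_n is 2^n, so a_8 = 2^8 = 256. Work downward with a_k = (k+1)(k+2) a_{k+2} / (2(k - n)):
  a_6 = (7)(8)(256) / (2(6 - 8)) = 14336/(-4) = -3584
  a_4 = (5)(6)(-3584) / (2(4 - 8)) = -107520/(-8) = 13440
  a_2 = (3)(4)(13440) / (2(2 - 8)) = 161280/(-12) = -13440
  a_0 = (1)(2)(-13440) / (2(0 - 8)) = -26880/(-16) = 1680
Hence H_8(x) = 256 x^8 - 3584 x^6 + 13440 x^4 - 13440 x^2 + 1680.

H_8(x); series = 256 x^8 - 3584 x^6 + 13440 x^4 - 13440 x^2 + 1680


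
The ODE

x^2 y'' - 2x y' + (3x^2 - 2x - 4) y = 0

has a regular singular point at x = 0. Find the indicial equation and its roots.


Divide by x^2 to reach normal form y'' + P_1(x) y' + P_2(x) y = 0 with P_1(x) = -2/x and P_2(x) = 3 - 2/x - 4/x^2.
x = 0 is a singular point because the y'-coefficient -2/x has a pole at x = 0 and the y-coefficient 3 - 2/x - 4/x^2 has a pole at x = 0.
It is a regular singular point because x P_1(x) = p(x) = -2 and x^2 P_2(x) = q(x) = 3x^2 - 2x - 4 are polynomials, hence analytic at x = 0.
p(0) = -2,  q(0) = -4.
Indicial equation: r(r-1) + p(0) r + q(0) = 0, i.e. r^2 + (p(0) - 1) r + q(0) = 0, i.e. r^2 - 3 r - 4 = 0.
Discriminant: (-3)^2 - 4(-4) = 25, so r = (3 ± 5)/2.
Solving: r_1 = 4, r_2 = -1.

indicial: r^2 - 3 r - 4 = 0; roots r_1 = 4, r_2 = -1


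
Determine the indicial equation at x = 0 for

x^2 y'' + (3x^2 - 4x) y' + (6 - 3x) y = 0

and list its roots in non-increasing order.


Divide by x^2 to reach normal form y'' + P_1(x) y' + P_2(x) y = 0 with P_1(x) = 3 - 4/x and P_2(x) = -3/x + 6/x^2.
x = 0 is a singular point because the y'-coefficient 3 - 4/x has a pole at x = 0 and the y-coefficient -3/x + 6/x^2 has a pole at x = 0.
It is a regular singular point because x P_1(x) = p(x) = 3x - 4 and x^2 P_2(x) = q(x) = 6 - 3x are polynomials, hence analytic at x = 0.
p(0) = -4,  q(0) = 6.
Indicial equation: r(r-1) + p(0) r + q(0) = 0, i.e. r^2 + (p(0) - 1) r + q(0) = 0, i.e. r^2 - 5 r + 6 = 0.
Discriminant: (-5)^2 - 4(6) = 1, so r = (5 ± 1)/2.
Solving: r_1 = 3, r_2 = 2.

indicial: r^2 - 5 r + 6 = 0; roots r_1 = 3, r_2 = 2


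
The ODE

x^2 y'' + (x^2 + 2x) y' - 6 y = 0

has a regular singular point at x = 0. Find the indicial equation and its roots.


Divide by x^2 to reach normal form y'' + P_1(x) y' + P_2(x) y = 0 with P_1(x) = 1 + 2/x and P_2(x) = -6/x^2.
x = 0 is a singular point because the y'-coefficient 1 + 2/x has a pole at x = 0 and the y-coefficient -6/x^2 has a pole at x = 0.
It is a regular singular point because x P_1(x) = p(x) = x + 2 and x^2 P_2(x) = q(x) = -6 are polynomials, hence analytic at x = 0.
p(0) = 2,  q(0) = -6.
Indicial equation: r(r-1) + p(0) r + q(0) = 0, i.e. r^2 + (p(0) - 1) r + q(0) = 0, i.e. r^2 + 1 r - 6 = 0.
Discriminant: (1)^2 - 4(-6) = 25, so r = (-1 ± 5)/2.
Solving: r_1 = 2, r_2 = -3.

indicial: r^2 + 1 r - 6 = 0; roots r_1 = 2, r_2 = -3


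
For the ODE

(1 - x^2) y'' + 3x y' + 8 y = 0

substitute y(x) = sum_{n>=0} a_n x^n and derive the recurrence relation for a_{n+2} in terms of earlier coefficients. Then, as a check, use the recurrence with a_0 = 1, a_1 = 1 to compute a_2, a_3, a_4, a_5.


Substitute y = sum_n a_n x^n.
(1 - 1 x^2) y'' contributes (n+2)(n+1) a_{n+2} - n(n-1) a_n at x^n.
3 x y'(x) contributes 3 n a_n at x^n.
8 y(x) contributes 8 a_n at x^n.
Matching x^n: (n+2)(n+1) a_{n+2} + (-n(n-1) + 3 n + 8) a_n = 0.
Thus a_{n+2} = (n(n-1) - 3 n - 8) / ((n+1)(n+2)) * a_n.

Check with a_0 = 1, a_1 = 1 (apply the recurrence for n = 0, 1, 2, 3): a_0 = 1, a_1 = 1, a_2 = -4, a_3 = -11/6, a_4 = 4, a_5 = 121/120.

a_(n+2) = (n(n-1) - 3 n - 8) / ((n+1)(n+2)) * a_n; check: a_0 = 1, a_1 = 1, a_2 = -4, a_3 = -11/6, a_4 = 4, a_5 = 121/120


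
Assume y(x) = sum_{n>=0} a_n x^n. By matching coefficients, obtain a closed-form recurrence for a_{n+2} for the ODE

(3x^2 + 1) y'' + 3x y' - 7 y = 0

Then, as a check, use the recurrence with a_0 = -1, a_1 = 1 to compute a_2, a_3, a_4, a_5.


Substitute y = sum_n a_n x^n.
(1 + 3 x^2) y'' contributes (n+2)(n+1) a_{n+2} + 3 n(n-1) a_n at x^n.
3 x y'(x) contributes 3 n a_n at x^n.
-7 y(x) contributes -7 a_n at x^n.
Matching x^n: (n+2)(n+1) a_{n+2} + (3 n(n-1) + 3 n - 7) a_n = 0.
Thus a_{n+2} = (-3 n(n-1) - 3 n + 7) / ((n+1)(n+2)) * a_n.

Check with a_0 = -1, a_1 = 1 (apply the recurrence for n = 0, 1, 2, 3): a_0 = -1, a_1 = 1, a_2 = -7/2, a_3 = 2/3, a_4 = 35/24, a_5 = -2/3.

a_(n+2) = (-3 n(n-1) - 3 n + 7) / ((n+1)(n+2)) * a_n; check: a_0 = -1, a_1 = 1, a_2 = -7/2, a_3 = 2/3, a_4 = 35/24, a_5 = -2/3


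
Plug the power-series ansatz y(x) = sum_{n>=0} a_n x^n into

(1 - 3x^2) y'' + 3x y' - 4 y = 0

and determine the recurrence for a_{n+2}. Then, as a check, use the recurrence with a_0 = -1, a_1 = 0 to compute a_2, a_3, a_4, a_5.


Substitute y = sum_n a_n x^n.
(1 - 3 x^2) y'' contributes (n+2)(n+1) a_{n+2} - 3 n(n-1) a_n at x^n.
3 x y'(x) contributes 3 n a_n at x^n.
-4 y(x) contributes -4 a_n at x^n.
Matching x^n: (n+2)(n+1) a_{n+2} + (-3 n(n-1) + 3 n - 4) a_n = 0.
Thus a_{n+2} = (3 n(n-1) - 3 n + 4) / ((n+1)(n+2)) * a_n.

Check with a_0 = -1, a_1 = 0 (apply the recurrence for n = 0, 1, 2, 3): a_0 = -1, a_1 = 0, a_2 = -2, a_3 = 0, a_4 = -2/3, a_5 = 0.

a_(n+2) = (3 n(n-1) - 3 n + 4) / ((n+1)(n+2)) * a_n; check: a_0 = -1, a_1 = 0, a_2 = -2, a_3 = 0, a_4 = -2/3, a_5 = 0


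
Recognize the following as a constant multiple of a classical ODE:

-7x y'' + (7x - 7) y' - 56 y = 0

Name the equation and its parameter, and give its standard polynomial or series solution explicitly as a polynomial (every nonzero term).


All three coefficients share the factor -7; dividing through by -7 gives  x y'' + (1 - x) y' + 8 y = 0.
This matches the Laguerre equation x y'' + (1 - x) y' + n y = 0 with n = 8; the polynomial solution is L_8(x).
With y = sum_k a_k x^k, matching x^k gives (k+1)k a_{k+1} + (k+1) a_{k+1} - k a_k + n a_k = 0, i.e. (k+1)^2 a_{k+1} = (k - n) a_k = (k - 8) a_k. The right side vanishes at k = 8, so the series terminates at degree 8.
Standard normalization L_n(0) = 1 gives a_0 = 1. Work upward with a_{k+1} = (k - 8) a_k / (k+1)^2:
  a_1 = (0 - 8)(1) / 1^2 = -8/1 = -8
  a_2 = (1 - 8)(-8) / 2^2 = 56/4 = 14
  a_3 = (2 - 8)(14) / 3^2 = -84/9 = -28/3
  a_4 = (3 - 8)(-28/3) / 4^2 = (140/3)/16 = 35/12
  a_5 = (4 - 8)(35/12) / 5^2 = (-35/3)/25 = -7/15
  a_6 = (5 - 8)(-7/15) / 6^2 = (7/5)/36 = 7/180
  a_7 = (6 - 8)(7/180) / 7^2 = (-7/90)/49 = -1/630
  a_8 = (7 - 8)(-1/630) / 8^2 = (1/630)/64 = 1/40320
Hence L_8(x) = x^8/40320 - x^7/630 + 7 x^6/180 - 7 x^5/15 + 35 x^4/12 - 28 x^3/3 + 14 x^2 - 8 x + 1.

L_8(x); series = x^8/40320 - x^7/630 + 7 x^6/180 - 7 x^5/15 + 35 x^4/12 - 28 x^3/3 + 14 x^2 - 8 x + 1


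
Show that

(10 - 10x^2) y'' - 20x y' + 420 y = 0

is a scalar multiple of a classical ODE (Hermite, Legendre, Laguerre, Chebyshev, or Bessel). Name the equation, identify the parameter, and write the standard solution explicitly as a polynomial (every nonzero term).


All three coefficients share the factor 10; dividing through by 10 gives  (1 - x^2) y'' - 2x y' + 42 y = 0.
This matches the Legendre equation (1 - x^2) y'' - 2x y' + n(n+1) y = 0 (note the -2x y' term) with n(n+1) = 42, so n = 6; the polynomial solution is P_6(x).
With y = sum_k a_k x^k, matching x^k gives (k+2)(k+1) a_{k+2} = [k(k+1) - n(n+1)] a_k = (k - 6)(k + 7) a_k. The right side vanishes at k = 6, so the series with the parity of 6 terminates at degree 6.
Standard normalization (P_n(1) = 1): leading coefficient (2n)!/(2^n (n!)^2) = 479001600/(64*518400) = 231/16, so a_6 = 231/16. Work downward with a_k = (k+1)(k+2) a_{k+2} / ((k - 6)(k + 7)):
  a_4 = (5)(6)(231/16) / ((4 - 6)(4 + 7)) = (3465/8)/(-22) = -315/16
  a_2 = (3)(4)(-315/16) / ((2 - 6)(2 + 7)) = (-945/4)/(-36) = 105/16
  a_0 = (1)(2)(105/16) / ((0 - 6)(0 + 7)) = (105/8)/(-42) = -5/16
Hence P_6(x) = 231 x^6/16 - 315 x^4/16 + 105 x^2/16 - 5/16.

P_6(x); series = 231 x^6/16 - 315 x^4/16 + 105 x^2/16 - 5/16


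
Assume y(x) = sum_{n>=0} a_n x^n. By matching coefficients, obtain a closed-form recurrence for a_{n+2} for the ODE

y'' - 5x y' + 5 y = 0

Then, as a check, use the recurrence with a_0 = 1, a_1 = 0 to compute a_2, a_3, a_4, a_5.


Substitute y = sum_n a_n x^n.
y''(x) has coefficient (n+2)(n+1) a_{n+2} at x^n;
-5 x y'(x) has coefficient -5 n a_n at x^n (shift);
5 y(x) has coefficient 5 a_n at x^n.
Matching x^n: (n+2)(n+1) a_{n+2} + (-5n + 5) a_n = 0.
Thus a_{n+2} = (5n - 5) / ((n+1)(n+2)) * a_n.

Check with a_0 = 1, a_1 = 0 (apply the recurrence for n = 0, 1, 2, 3): a_0 = 1, a_1 = 0, a_2 = -5/2, a_3 = 0, a_4 = -25/24, a_5 = 0.

a_(n+2) = (5n - 5) / ((n+1)(n+2)) * a_n; check: a_0 = 1, a_1 = 0, a_2 = -5/2, a_3 = 0, a_4 = -25/24, a_5 = 0


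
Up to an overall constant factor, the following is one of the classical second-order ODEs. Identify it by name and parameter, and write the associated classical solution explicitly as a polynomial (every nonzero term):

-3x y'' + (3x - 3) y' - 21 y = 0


All three coefficients share the factor -3; dividing through by -3 gives  x y'' + (1 - x) y' + 7 y = 0.
This matches the Laguerre equation x y'' + (1 - x) y' + n y = 0 with n = 7; the polynomial solution is L_7(x).
With y = sum_k a_k x^k, matching x^k gives (k+1)k a_{k+1} + (k+1) a_{k+1} - k a_k + n a_k = 0, i.e. (k+1)^2 a_{k+1} = (k - n) a_k = (k - 7) a_k. The right side vanishes at k = 7, so the series terminates at degree 7.
Standard normalization L_n(0) = 1 gives a_0 = 1. Work upward with a_{k+1} = (k - 7) a_k / (k+1)^2:
  a_1 = (0 - 7)(1) / 1^2 = -7/1 = -7
  a_2 = (1 - 7)(-7) / 2^2 = 42/4 = 21/2
  a_3 = (2 - 7)(21/2) / 3^2 = (-105/2)/9 = -35/6
  a_4 = (3 - 7)(-35/6) / 4^2 = (70/3)/16 = 35/24
  a_5 = (4 - 7)(35/24) / 5^2 = (-35/8)/25 = -7/40
  a_6 = (5 - 7)(-7/40) / 6^2 = (7/20)/36 = 7/720
  a_7 = (6 - 7)(7/720) / 7^2 = (-7/720)/49 = -1/5040
Hence L_7(x) = -x^7/5040 + 7 x^6/720 - 7 x^5/40 + 35 x^4/24 - 35 x^3/6 + 21 x^2/2 - 7 x + 1.

L_7(x); series = -x^7/5040 + 7 x^6/720 - 7 x^5/40 + 35 x^4/24 - 35 x^3/6 + 21 x^2/2 - 7 x + 1


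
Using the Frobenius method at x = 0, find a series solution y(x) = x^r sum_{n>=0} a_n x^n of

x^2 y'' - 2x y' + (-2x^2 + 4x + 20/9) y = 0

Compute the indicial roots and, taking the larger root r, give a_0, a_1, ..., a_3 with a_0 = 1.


Write in Frobenius form y'' + (p(x)/x) y' + (q(x)/x^2) y = 0:
  p(x) = -2,  q(x) = -2x^2 + 4x + 20/9.
Indicial equation: r(r-1) + (-2) r + (20/9) = 0 -> roots r_1 = 5/3, r_2 = 4/3.
Take r = r_1 = 5/3. Let y(x) = x^r sum_{n>=0} a_n x^n with a_0 = 1.
Substitute y = x^r sum a_n x^n and match x^{r+n}. The recurrence is
  D(n) a_n + 4 a_{n-1} - 2 a_{n-2} = 0,  where D(n) = (r+n)(r+n-1) + (-2)(r+n) + (20/9).
  a_n = [-4 a_{n-1} + 2 a_{n-2}] / D(n).
Since the indicial polynomial factors as (r - r_1)(r - r_2), D(n) = (r_1 + n - r_1)(r_1 + n - r_2) = n(n + 1/3).
Evaluating step by step (a_0 = 1):
  n = 1: D(1) = 1(1 + 1/3) = 4/3; numerator = -4(1) = -4; a_1 = (-4)/(4/3) = -3
  n = 2: D(2) = 2(2 + 1/3) = 14/3; numerator = -4(-3) + 2(1) = 14; a_2 = (14)/(14/3) = 3
  n = 3: D(3) = 3(3 + 1/3) = 10; numerator = -4(3) + 2(-3) = -18; a_3 = (-18)/(10) = -9/5

r = 5/3; a_0 = 1; a_1 = -3; a_2 = 3; a_3 = -9/5


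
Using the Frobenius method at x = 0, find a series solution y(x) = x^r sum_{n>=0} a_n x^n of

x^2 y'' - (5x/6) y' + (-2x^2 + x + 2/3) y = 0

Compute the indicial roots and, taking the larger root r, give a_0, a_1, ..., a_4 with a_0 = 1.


Write in Frobenius form y'' + (p(x)/x) y' + (q(x)/x^2) y = 0:
  p(x) = -5/6,  q(x) = -2x^2 + x + 2/3.
Indicial equation: r(r-1) + (-5/6) r + (2/3) = 0 -> roots r_1 = 4/3, r_2 = 1/2.
Take r = r_1 = 4/3. Let y(x) = x^r sum_{n>=0} a_n x^n with a_0 = 1.
Substitute y = x^r sum a_n x^n and match x^{r+n}. The recurrence is
  D(n) a_n + 1 a_{n-1} - 2 a_{n-2} = 0,  where D(n) = (r+n)(r+n-1) + (-5/6)(r+n) + (2/3).
  a_n = [-1 a_{n-1} + 2 a_{n-2}] / D(n).
Since the indicial polynomial factors as (r - r_1)(r - r_2), D(n) = (r_1 + n - r_1)(r_1 + n - r_2) = n(n + 5/6).
Evaluating step by step (a_0 = 1):
  n = 1: D(1) = 1(1 + 5/6) = 11/6; numerator = -1(1) = -1; a_1 = (-1)/(11/6) = -6/11
  n = 2: D(2) = 2(2 + 5/6) = 17/3; numerator = -1(-6/11) + 2(1) = 28/11; a_2 = (28/11)/(17/3) = 84/187
  n = 3: D(3) = 3(3 + 5/6) = 23/2; numerator = -1(84/187) + 2(-6/11) = -288/187; a_3 = (-288/187)/(23/2) = -576/4301
  n = 4: D(4) = 4(4 + 5/6) = 58/3; numerator = -1(-576/4301) + 2(84/187) = 4440/4301; a_4 = (4440/4301)/(58/3) = 6660/124729

r = 4/3; a_0 = 1; a_1 = -6/11; a_2 = 84/187; a_3 = -576/4301; a_4 = 6660/124729


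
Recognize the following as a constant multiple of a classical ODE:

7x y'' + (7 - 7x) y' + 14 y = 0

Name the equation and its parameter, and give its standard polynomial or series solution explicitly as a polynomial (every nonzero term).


All three coefficients share the factor 7; dividing through by 7 gives  x y'' + (1 - x) y' + 2 y = 0.
This matches the Laguerre equation x y'' + (1 - x) y' + n y = 0 with n = 2; the polynomial solution is L_2(x).
With y = sum_k a_k x^k, matching x^k gives (k+1)k a_{k+1} + (k+1) a_{k+1} - k a_k + n a_k = 0, i.e. (k+1)^2 a_{k+1} = (k - n) a_k = (k - 2) a_k. The right side vanishes at k = 2, so the series terminates at degree 2.
Standard normalization L_n(0) = 1 gives a_0 = 1. Work upward with a_{k+1} = (k - 2) a_k / (k+1)^2:
  a_1 = (0 - 2)(1) / 1^2 = -2/1 = -2
  a_2 = (1 - 2)(-2) / 2^2 = 2/4 = 1/2
Hence L_2(x) = x^2/2 - 2 x + 1.

L_2(x); series = x^2/2 - 2 x + 1


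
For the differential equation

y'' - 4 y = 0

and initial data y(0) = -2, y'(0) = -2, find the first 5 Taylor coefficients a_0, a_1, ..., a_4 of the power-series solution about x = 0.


Ansatz: y(x) = sum_{n>=0} a_n x^n, so y'(x) = sum_{n>=1} n a_n x^(n-1) and y''(x) = sum_{n>=2} n(n-1) a_n x^(n-2).
Substitute into P(x) y'' + Q(x) y' + R(x) y = 0 with P(x) = 1, Q(x) = 0, R(x) = -4, and match powers of x.
Initial conditions: a_0 = -2, a_1 = -2.
Setting the coefficient of each power of x to zero and solving order by order (substituting the coefficients already found):
  x^0: 2 a_2 - 4 a_0 = 0  ->  2 a_2 = 4 a_0 = -8  ->  a_2 = -4
  x^1: 6 a_3 - 4 a_1 = 0  ->  6 a_3 = 4 a_1 = -8  ->  a_3 = -4/3
  x^2: 12 a_4 - 4 a_2 = 0  ->  12 a_4 = 4 a_2 = -16  ->  a_4 = -4/3
Truncated series: y(x) = -2 - 2 x - 4 x^2 - (4/3) x^3 - (4/3) x^4 + O(x^5).

a_0 = -2; a_1 = -2; a_2 = -4; a_3 = -4/3; a_4 = -4/3


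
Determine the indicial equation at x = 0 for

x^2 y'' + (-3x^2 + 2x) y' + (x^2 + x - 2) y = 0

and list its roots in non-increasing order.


Divide by x^2 to reach normal form y'' + P_1(x) y' + P_2(x) y = 0 with P_1(x) = -3 + 2/x and P_2(x) = 1 + 1/x - 2/x^2.
x = 0 is a singular point because the y'-coefficient -3 + 2/x has a pole at x = 0 and the y-coefficient 1 + 1/x - 2/x^2 has a pole at x = 0.
It is a regular singular point because x P_1(x) = p(x) = 2 - 3x and x^2 P_2(x) = q(x) = x^2 + x - 2 are polynomials, hence analytic at x = 0.
p(0) = 2,  q(0) = -2.
Indicial equation: r(r-1) + p(0) r + q(0) = 0, i.e. r^2 + (p(0) - 1) r + q(0) = 0, i.e. r^2 + 1 r - 2 = 0.
Discriminant: (1)^2 - 4(-2) = 9, so r = (-1 ± 3)/2.
Solving: r_1 = 1, r_2 = -2.

indicial: r^2 + 1 r - 2 = 0; roots r_1 = 1, r_2 = -2


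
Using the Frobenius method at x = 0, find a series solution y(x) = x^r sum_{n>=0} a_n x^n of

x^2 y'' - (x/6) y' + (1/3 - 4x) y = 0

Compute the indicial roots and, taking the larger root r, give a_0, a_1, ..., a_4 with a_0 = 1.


Write in Frobenius form y'' + (p(x)/x) y' + (q(x)/x^2) y = 0:
  p(x) = -1/6,  q(x) = 1/3 - 4x.
Indicial equation: r(r-1) + (-1/6) r + (1/3) = 0 -> roots r_1 = 2/3, r_2 = 1/2.
Take r = r_1 = 2/3. Let y(x) = x^r sum_{n>=0} a_n x^n with a_0 = 1.
Substitute y = x^r sum a_n x^n and match x^{r+n}. The recurrence is
  D(n) a_n - 4 a_{n-1} = 0,  where D(n) = (r+n)(r+n-1) + (-1/6)(r+n) + (1/3).
  a_n = 4 / D(n) * a_{n-1}.
Since the indicial polynomial factors as (r - r_1)(r - r_2), D(n) = (r_1 + n - r_1)(r_1 + n - r_2) = n(n + 1/6).
Evaluating step by step (a_0 = 1):
  n = 1: D(1) = 1(1 + 1/6) = 7/6; numerator = 4(1) = 4; a_1 = (4)/(7/6) = 24/7
  n = 2: D(2) = 2(2 + 1/6) = 13/3; numerator = 4(24/7) = 96/7; a_2 = (96/7)/(13/3) = 288/91
  n = 3: D(3) = 3(3 + 1/6) = 19/2; numerator = 4(288/91) = 1152/91; a_3 = (1152/91)/(19/2) = 2304/1729
  n = 4: D(4) = 4(4 + 1/6) = 50/3; numerator = 4(2304/1729) = 9216/1729; a_4 = (9216/1729)/(50/3) = 13824/43225

r = 2/3; a_0 = 1; a_1 = 24/7; a_2 = 288/91; a_3 = 2304/1729; a_4 = 13824/43225


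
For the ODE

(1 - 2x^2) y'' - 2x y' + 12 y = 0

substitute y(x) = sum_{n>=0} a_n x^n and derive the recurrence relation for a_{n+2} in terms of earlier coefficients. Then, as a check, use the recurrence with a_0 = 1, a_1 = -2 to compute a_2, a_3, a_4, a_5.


Substitute y = sum_n a_n x^n.
(1 - 2 x^2) y'' contributes (n+2)(n+1) a_{n+2} - 2 n(n-1) a_n at x^n.
-2 x y'(x) contributes -2 n a_n at x^n.
12 y(x) contributes 12 a_n at x^n.
Matching x^n: (n+2)(n+1) a_{n+2} + (-2 n(n-1) - 2 n + 12) a_n = 0.
Thus a_{n+2} = (2 n(n-1) + 2 n - 12) / ((n+1)(n+2)) * a_n.

Check with a_0 = 1, a_1 = -2 (apply the recurrence for n = 0, 1, 2, 3): a_0 = 1, a_1 = -2, a_2 = -6, a_3 = 10/3, a_4 = 2, a_5 = 1.

a_(n+2) = (2 n(n-1) + 2 n - 12) / ((n+1)(n+2)) * a_n; check: a_0 = 1, a_1 = -2, a_2 = -6, a_3 = 10/3, a_4 = 2, a_5 = 1


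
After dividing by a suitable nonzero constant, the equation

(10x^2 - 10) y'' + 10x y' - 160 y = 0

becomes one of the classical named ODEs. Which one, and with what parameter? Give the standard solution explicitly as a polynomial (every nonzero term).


All three coefficients share the factor -10; dividing through by -10 gives  (1 - x^2) y'' - x y' + 16 y = 0.
This matches the Chebyshev equation (1 - x^2) y'' - x y' + n^2 y = 0 (note the -x y' term, not -2x y') with n^2 = 16, so n = 4; the polynomial solution is T_4(x).
With y = sum_k a_k x^k, matching x^k gives (k+2)(k+1) a_{k+2} = (k^2 - n^2) a_k = (k - 4)(k + 4) a_k. The right side vanishes at k = 4, so the series with the parity of 4 terminates at degree 4.
Standard normalization: leading coefficient of T_n is 2^(n-1), so a_4 = 2^3 = 8. Work downward with a_k = (k+1)(k+2) a_{k+2} / ((k - 4)(k + 4)):
  a_2 = (3)(4)(8) / ((2 - 4)(2 + 4)) = 96/(-12) = -8
  a_0 = (1)(2)(-8) / ((0 - 4)(0 + 4)) = -16/(-16) = 1
Hence T_4(x) = 8 x^4 - 8 x^2 + 1.

T_4(x); series = 8 x^4 - 8 x^2 + 1


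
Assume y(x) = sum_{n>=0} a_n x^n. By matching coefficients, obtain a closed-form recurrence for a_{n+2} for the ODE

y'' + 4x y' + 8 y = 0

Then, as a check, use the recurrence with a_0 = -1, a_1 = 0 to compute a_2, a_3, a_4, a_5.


Substitute y = sum_n a_n x^n.
y''(x) has coefficient (n+2)(n+1) a_{n+2} at x^n;
4 x y'(x) has coefficient 4 n a_n at x^n (shift);
8 y(x) has coefficient 8 a_n at x^n.
Matching x^n: (n+2)(n+1) a_{n+2} + (4n + 8) a_n = 0.
Thus a_{n+2} = (-4n - 8) / ((n+1)(n+2)) * a_n.

Check with a_0 = -1, a_1 = 0 (apply the recurrence for n = 0, 1, 2, 3): a_0 = -1, a_1 = 0, a_2 = 4, a_3 = 0, a_4 = -16/3, a_5 = 0.

a_(n+2) = (-4n - 8) / ((n+1)(n+2)) * a_n; check: a_0 = -1, a_1 = 0, a_2 = 4, a_3 = 0, a_4 = -16/3, a_5 = 0


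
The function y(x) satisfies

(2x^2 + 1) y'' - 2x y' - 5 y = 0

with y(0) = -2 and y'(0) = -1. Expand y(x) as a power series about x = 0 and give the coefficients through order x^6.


Ansatz: y(x) = sum_{n>=0} a_n x^n, so y'(x) = sum_{n>=1} n a_n x^(n-1) and y''(x) = sum_{n>=2} n(n-1) a_n x^(n-2).
Substitute into P(x) y'' + Q(x) y' + R(x) y = 0 with P(x) = 2x^2 + 1, Q(x) = -2x, R(x) = -5, and match powers of x.
Initial conditions: a_0 = -2, a_1 = -1.
Setting the coefficient of each power of x to zero and solving order by order (substituting the coefficients already found):
  x^0: 2 a_2 - 5 a_0 = 0  ->  2 a_2 = 5 a_0 = -10  ->  a_2 = -5
  x^1: 6 a_3 - 7 a_1 = 0  ->  6 a_3 = 7 a_1 = -7  ->  a_3 = -7/6
  x^2: 12 a_4 - 5 a_2 = 0  ->  12 a_4 = 5 a_2 = -25  ->  a_4 = -25/12
  x^3: 20 a_5 + a_3 = 0  ->  20 a_5 = -a_3 = 7/6  ->  a_5 = 7/120
  x^4: 30 a_6 + 11 a_4 = 0  ->  30 a_6 = -11 a_4 = 275/12  ->  a_6 = 55/72
Truncated series: y(x) = -2 - x - 5 x^2 - (7/6) x^3 - (25/12) x^4 + (7/120) x^5 + (55/72) x^6 + O(x^7).

a_0 = -2; a_1 = -1; a_2 = -5; a_3 = -7/6; a_4 = -25/12; a_5 = 7/120; a_6 = 55/72


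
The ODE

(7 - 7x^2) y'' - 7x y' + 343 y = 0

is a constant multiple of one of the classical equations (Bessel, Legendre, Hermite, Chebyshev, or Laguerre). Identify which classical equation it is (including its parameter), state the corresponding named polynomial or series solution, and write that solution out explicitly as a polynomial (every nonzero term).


All three coefficients share the factor 7; dividing through by 7 gives  (1 - x^2) y'' - x y' + 49 y = 0.
This matches the Chebyshev equation (1 - x^2) y'' - x y' + n^2 y = 0 (note the -x y' term, not -2x y') with n^2 = 49, so n = 7; the polynomial solution is T_7(x).
With y = sum_k a_k x^k, matching x^k gives (k+2)(k+1) a_{k+2} = (k^2 - n^2) a_k = (k - 7)(k + 7) a_k. The right side vanishes at k = 7, so the series with the parity of 7 terminates at degree 7.
Standard normalization: leading coefficient of T_n is 2^(n-1), so a_7 = 2^6 = 64. Work downward with a_k = (k+1)(k+2) a_{k+2} / ((k - 7)(k + 7)):
  a_5 = (6)(7)(64) / ((5 - 7)(5 + 7)) = 2688/(-24) = -112
  a_3 = (4)(5)(-112) / ((3 - 7)(3 + 7)) = -2240/(-40) = 56
  a_1 = (2)(3)(56) / ((1 - 7)(1 + 7)) = 336/(-48) = -7
Hence T_7(x) = 64 x^7 - 112 x^5 + 56 x^3 - 7 x.

T_7(x); series = 64 x^7 - 112 x^5 + 56 x^3 - 7 x


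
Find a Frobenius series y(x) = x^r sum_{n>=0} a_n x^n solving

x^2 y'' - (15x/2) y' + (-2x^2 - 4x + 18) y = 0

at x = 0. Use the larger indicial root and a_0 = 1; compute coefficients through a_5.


Write in Frobenius form y'' + (p(x)/x) y' + (q(x)/x^2) y = 0:
  p(x) = -15/2,  q(x) = -2x^2 - 4x + 18.
Indicial equation: r(r-1) + (-15/2) r + (18) = 0 -> roots r_1 = 9/2, r_2 = 4.
Take r = r_1 = 9/2. Let y(x) = x^r sum_{n>=0} a_n x^n with a_0 = 1.
Substitute y = x^r sum a_n x^n and match x^{r+n}. The recurrence is
  D(n) a_n - 4 a_{n-1} - 2 a_{n-2} = 0,  where D(n) = (r+n)(r+n-1) + (-15/2)(r+n) + (18).
  a_n = [4 a_{n-1} + 2 a_{n-2}] / D(n).
Since the indicial polynomial factors as (r - r_1)(r - r_2), D(n) = (r_1 + n - r_1)(r_1 + n - r_2) = n(n + 1/2).
Evaluating step by step (a_0 = 1):
  n = 1: D(1) = 1(1 + 1/2) = 3/2; numerator = 4(1) = 4; a_1 = (4)/(3/2) = 8/3
  n = 2: D(2) = 2(2 + 1/2) = 5; numerator = 4(8/3) + 2(1) = 38/3; a_2 = (38/3)/(5) = 38/15
  n = 3: D(3) = 3(3 + 1/2) = 21/2; numerator = 4(38/15) + 2(8/3) = 232/15; a_3 = (232/15)/(21/2) = 464/315
  n = 4: D(4) = 4(4 + 1/2) = 18; numerator = 4(464/315) + 2(38/15) = 3452/315; a_4 = (3452/315)/(18) = 1726/2835
  n = 5: D(5) = 5(5 + 1/2) = 55/2; numerator = 4(1726/2835) + 2(464/315) = 15256/2835; a_5 = (15256/2835)/(55/2) = 30512/155925

r = 9/2; a_0 = 1; a_1 = 8/3; a_2 = 38/15; a_3 = 464/315; a_4 = 1726/2835; a_5 = 30512/155925
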